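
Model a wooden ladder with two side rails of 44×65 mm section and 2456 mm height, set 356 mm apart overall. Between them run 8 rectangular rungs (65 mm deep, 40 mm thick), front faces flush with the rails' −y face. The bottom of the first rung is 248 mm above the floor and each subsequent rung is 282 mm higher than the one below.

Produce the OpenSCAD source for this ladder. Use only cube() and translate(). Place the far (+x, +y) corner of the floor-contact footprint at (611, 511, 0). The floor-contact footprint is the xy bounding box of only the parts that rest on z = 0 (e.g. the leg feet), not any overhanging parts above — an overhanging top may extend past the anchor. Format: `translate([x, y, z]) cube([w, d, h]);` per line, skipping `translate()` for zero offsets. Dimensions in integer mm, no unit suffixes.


translate([255, 446, 0]) cube([44, 65, 2456]);
translate([567, 446, 0]) cube([44, 65, 2456]);
translate([299, 446, 248]) cube([268, 65, 40]);
translate([299, 446, 530]) cube([268, 65, 40]);
translate([299, 446, 812]) cube([268, 65, 40]);
translate([299, 446, 1094]) cube([268, 65, 40]);
translate([299, 446, 1376]) cube([268, 65, 40]);
translate([299, 446, 1658]) cube([268, 65, 40]);
translate([299, 446, 1940]) cube([268, 65, 40]);
translate([299, 446, 2222]) cube([268, 65, 40]);


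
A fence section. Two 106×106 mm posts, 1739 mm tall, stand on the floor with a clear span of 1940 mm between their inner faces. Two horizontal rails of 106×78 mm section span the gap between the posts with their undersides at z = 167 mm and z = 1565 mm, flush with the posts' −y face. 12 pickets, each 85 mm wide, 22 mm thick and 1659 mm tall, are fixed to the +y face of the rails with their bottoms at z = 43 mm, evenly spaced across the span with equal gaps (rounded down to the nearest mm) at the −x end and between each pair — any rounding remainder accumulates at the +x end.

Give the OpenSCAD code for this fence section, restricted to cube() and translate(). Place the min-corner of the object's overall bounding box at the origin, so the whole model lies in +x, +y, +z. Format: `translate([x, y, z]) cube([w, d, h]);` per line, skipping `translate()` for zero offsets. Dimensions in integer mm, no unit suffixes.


cube([106, 106, 1739]);
translate([2046, 0, 0]) cube([106, 106, 1739]);
translate([106, 0, 167]) cube([1940, 106, 78]);
translate([106, 0, 1565]) cube([1940, 106, 78]);
translate([176, 106, 43]) cube([85, 22, 1659]);
translate([331, 106, 43]) cube([85, 22, 1659]);
translate([486, 106, 43]) cube([85, 22, 1659]);
translate([641, 106, 43]) cube([85, 22, 1659]);
translate([796, 106, 43]) cube([85, 22, 1659]);
translate([951, 106, 43]) cube([85, 22, 1659]);
translate([1106, 106, 43]) cube([85, 22, 1659]);
translate([1261, 106, 43]) cube([85, 22, 1659]);
translate([1416, 106, 43]) cube([85, 22, 1659]);
translate([1571, 106, 43]) cube([85, 22, 1659]);
translate([1726, 106, 43]) cube([85, 22, 1659]);
translate([1881, 106, 43]) cube([85, 22, 1659]);


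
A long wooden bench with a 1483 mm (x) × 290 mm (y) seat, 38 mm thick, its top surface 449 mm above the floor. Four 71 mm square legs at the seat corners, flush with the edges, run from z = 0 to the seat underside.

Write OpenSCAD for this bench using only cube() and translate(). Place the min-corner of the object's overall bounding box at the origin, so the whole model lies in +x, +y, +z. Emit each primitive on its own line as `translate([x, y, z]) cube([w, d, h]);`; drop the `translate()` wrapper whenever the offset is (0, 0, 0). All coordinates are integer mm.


translate([0, 0, 411]) cube([1483, 290, 38]);
cube([71, 71, 411]);
translate([0, 219, 0]) cube([71, 71, 411]);
translate([1412, 0, 0]) cube([71, 71, 411]);
translate([1412, 219, 0]) cube([71, 71, 411]);


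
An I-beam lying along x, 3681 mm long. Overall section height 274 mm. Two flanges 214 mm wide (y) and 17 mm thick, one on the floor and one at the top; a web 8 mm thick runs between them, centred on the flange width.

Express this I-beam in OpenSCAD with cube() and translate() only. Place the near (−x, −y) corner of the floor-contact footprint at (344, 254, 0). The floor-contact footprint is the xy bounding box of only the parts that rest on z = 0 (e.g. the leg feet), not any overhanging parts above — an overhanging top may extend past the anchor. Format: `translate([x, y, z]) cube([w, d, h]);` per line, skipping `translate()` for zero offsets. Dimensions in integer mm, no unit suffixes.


translate([344, 254, 0]) cube([3681, 214, 17]);
translate([344, 357, 17]) cube([3681, 8, 240]);
translate([344, 254, 257]) cube([3681, 214, 17]);


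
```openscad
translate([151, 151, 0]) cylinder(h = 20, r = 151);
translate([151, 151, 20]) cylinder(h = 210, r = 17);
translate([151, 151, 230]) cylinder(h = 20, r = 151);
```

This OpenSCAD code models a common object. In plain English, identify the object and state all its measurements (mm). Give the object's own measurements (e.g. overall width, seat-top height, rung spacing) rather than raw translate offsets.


A spool: two coaxial disc flanges of radius 151 mm and thickness 20 mm, joined by a core cylinder of radius 17 mm and height 210 mm. The lower flange rests on z = 0 and the three cylinders share a vertical axis.


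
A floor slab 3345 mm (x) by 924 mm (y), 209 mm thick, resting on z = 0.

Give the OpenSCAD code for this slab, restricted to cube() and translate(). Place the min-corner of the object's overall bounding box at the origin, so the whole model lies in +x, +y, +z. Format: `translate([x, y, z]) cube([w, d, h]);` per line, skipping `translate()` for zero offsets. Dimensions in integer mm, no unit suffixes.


cube([3345, 924, 209]);


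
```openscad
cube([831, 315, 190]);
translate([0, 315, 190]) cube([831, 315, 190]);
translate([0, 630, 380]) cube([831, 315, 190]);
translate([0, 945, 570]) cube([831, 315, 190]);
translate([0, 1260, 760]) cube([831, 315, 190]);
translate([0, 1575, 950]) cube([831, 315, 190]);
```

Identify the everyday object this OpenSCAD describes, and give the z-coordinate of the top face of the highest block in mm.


A staircase. The total rise is 1140 mm.

6 identical blocks, each offset up and back from the previous — a staircase. Each step is 190 mm tall and there are 6 of them, so the total rise is 6 × 190 = 1140 mm.


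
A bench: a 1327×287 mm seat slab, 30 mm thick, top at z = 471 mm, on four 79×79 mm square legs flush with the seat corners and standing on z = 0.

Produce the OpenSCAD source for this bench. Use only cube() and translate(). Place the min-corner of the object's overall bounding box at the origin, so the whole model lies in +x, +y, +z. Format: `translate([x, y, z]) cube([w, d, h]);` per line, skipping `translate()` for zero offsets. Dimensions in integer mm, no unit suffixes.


translate([0, 0, 441]) cube([1327, 287, 30]);
cube([79, 79, 441]);
translate([0, 208, 0]) cube([79, 79, 441]);
translate([1248, 0, 0]) cube([79, 79, 441]);
translate([1248, 208, 0]) cube([79, 79, 441]);


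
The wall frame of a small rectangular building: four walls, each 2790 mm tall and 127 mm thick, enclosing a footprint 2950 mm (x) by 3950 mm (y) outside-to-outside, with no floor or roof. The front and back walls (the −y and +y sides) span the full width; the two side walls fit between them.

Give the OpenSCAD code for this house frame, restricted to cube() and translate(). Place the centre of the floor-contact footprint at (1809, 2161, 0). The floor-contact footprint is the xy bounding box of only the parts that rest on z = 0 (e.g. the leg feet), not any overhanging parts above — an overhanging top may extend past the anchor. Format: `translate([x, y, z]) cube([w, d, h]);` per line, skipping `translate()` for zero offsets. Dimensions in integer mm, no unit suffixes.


translate([334, 186, 0]) cube([2950, 127, 2790]);
translate([334, 4009, 0]) cube([2950, 127, 2790]);
translate([334, 313, 0]) cube([127, 3696, 2790]);
translate([3157, 313, 0]) cube([127, 3696, 2790]);


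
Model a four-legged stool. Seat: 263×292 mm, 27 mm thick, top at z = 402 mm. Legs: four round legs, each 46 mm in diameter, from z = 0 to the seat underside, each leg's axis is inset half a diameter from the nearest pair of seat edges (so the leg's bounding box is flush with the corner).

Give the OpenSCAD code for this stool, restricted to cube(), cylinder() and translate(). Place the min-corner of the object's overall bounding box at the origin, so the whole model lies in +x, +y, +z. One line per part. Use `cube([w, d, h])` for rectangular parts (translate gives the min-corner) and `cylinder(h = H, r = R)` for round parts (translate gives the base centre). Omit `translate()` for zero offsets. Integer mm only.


translate([0, 0, 375]) cube([263, 292, 27]);
translate([23, 23, 0]) cylinder(h = 375, r = 23);
translate([240, 23, 0]) cylinder(h = 375, r = 23);
translate([23, 269, 0]) cylinder(h = 375, r = 23);
translate([240, 269, 0]) cylinder(h = 375, r = 23);


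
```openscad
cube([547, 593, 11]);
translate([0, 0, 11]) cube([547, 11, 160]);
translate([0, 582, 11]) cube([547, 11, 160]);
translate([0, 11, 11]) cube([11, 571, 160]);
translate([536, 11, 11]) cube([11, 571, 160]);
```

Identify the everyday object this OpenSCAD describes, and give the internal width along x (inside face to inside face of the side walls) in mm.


An open box. The internal width is 525 mm.

A 547×593 base slab with four walls standing on it — an open box. The base is 547 mm wide and the walls are 11 mm thick, so the internal width is 547 − 2 × 11 = 525 mm.


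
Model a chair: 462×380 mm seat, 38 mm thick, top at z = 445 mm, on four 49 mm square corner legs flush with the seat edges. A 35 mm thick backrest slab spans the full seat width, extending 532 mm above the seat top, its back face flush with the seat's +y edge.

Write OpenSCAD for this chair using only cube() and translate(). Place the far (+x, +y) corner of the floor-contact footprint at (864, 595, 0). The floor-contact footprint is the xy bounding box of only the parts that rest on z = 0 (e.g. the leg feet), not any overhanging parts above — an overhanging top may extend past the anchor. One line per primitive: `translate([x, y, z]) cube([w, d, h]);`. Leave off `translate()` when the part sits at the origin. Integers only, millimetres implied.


translate([402, 215, 407]) cube([462, 380, 38]);
translate([402, 215, 0]) cube([49, 49, 407]);
translate([815, 215, 0]) cube([49, 49, 407]);
translate([402, 546, 0]) cube([49, 49, 407]);
translate([815, 546, 0]) cube([49, 49, 407]);
translate([402, 560, 445]) cube([462, 35, 532]);


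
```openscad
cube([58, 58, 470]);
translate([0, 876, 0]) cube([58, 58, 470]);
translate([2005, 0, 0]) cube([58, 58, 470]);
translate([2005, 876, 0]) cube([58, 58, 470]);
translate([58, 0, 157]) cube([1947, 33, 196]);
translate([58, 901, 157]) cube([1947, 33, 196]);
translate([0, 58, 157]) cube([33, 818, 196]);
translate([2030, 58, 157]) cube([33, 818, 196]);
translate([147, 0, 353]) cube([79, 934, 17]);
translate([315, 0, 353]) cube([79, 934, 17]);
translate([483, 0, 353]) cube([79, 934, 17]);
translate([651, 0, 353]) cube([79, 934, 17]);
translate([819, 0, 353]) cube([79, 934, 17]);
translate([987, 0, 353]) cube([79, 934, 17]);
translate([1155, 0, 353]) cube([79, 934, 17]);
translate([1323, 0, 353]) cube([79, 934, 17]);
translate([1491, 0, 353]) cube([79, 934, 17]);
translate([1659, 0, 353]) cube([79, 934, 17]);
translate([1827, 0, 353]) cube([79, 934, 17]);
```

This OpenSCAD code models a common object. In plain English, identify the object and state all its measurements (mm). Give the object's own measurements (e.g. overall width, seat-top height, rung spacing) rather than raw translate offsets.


A bed frame 2063 mm long (x) by 934 mm wide (y). Four 58×58 mm corner posts, 470 mm tall, at the corners of the footprint. Four rails of 33 mm thickness and 196 mm height run between adjacent posts with their undersides at z = 157 mm, their outer faces flush with the outside of the frame (the two x-running rails run between the posts' inner faces; the two y-running rails run between the posts' inner faces). 11 slats, each 79 mm wide (x) and 17 mm thick, lie across the top of the two x-running rails, running the full 934 mm width of the frame in y; along x they sit between the end posts with a 89 mm gap after the −x posts and between neighbouring slats, leaving 99 mm before the +x posts.


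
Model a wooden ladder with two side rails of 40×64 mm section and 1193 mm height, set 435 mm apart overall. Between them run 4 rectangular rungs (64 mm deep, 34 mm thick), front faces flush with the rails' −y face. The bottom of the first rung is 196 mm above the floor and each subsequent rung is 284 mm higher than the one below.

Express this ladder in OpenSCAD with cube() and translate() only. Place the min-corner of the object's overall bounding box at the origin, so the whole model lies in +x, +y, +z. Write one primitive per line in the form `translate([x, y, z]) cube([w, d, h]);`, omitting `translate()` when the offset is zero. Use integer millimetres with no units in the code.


cube([40, 64, 1193]);
translate([395, 0, 0]) cube([40, 64, 1193]);
translate([40, 0, 196]) cube([355, 64, 34]);
translate([40, 0, 480]) cube([355, 64, 34]);
translate([40, 0, 764]) cube([355, 64, 34]);
translate([40, 0, 1048]) cube([355, 64, 34]);


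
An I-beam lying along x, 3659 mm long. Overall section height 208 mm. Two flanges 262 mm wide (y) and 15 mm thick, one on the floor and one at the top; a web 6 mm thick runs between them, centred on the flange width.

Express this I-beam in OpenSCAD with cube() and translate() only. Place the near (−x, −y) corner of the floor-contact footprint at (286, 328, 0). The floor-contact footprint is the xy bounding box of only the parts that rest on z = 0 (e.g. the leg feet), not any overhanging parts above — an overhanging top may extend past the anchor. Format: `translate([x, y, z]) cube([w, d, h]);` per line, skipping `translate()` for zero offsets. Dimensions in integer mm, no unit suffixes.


translate([286, 328, 0]) cube([3659, 262, 15]);
translate([286, 456, 15]) cube([3659, 6, 178]);
translate([286, 328, 193]) cube([3659, 262, 15]);


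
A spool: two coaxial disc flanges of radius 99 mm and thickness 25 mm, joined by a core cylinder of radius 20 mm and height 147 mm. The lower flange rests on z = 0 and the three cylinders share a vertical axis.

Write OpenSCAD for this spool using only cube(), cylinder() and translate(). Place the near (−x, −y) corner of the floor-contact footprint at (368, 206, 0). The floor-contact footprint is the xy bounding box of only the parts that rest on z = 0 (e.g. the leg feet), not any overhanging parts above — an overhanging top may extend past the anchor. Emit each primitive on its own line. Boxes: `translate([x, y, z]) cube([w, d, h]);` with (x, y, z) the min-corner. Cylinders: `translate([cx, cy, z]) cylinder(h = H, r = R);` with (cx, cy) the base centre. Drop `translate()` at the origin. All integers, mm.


translate([467, 305, 0]) cylinder(h = 25, r = 99);
translate([467, 305, 25]) cylinder(h = 147, r = 20);
translate([467, 305, 172]) cylinder(h = 25, r = 99);


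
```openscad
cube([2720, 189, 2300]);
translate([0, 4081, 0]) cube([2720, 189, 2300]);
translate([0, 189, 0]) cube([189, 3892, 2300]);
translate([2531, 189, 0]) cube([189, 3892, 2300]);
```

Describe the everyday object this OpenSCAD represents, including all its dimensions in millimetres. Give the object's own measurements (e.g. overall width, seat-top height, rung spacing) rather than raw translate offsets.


The wall frame of a small rectangular building: four walls, each 2300 mm tall and 189 mm thick, enclosing a footprint 2720 mm (x) by 4270 mm (y) outside-to-outside, with no floor or roof. The front and back walls (the −y and +y sides) span the full width; the two side walls fit between them.


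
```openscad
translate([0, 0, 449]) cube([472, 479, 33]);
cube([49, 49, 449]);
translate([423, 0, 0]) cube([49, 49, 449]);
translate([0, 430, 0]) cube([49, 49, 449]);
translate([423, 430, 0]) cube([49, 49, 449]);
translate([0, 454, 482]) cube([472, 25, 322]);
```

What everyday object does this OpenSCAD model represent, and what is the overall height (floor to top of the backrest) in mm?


A chair. The overall height is 804 mm.

A slab on four corner posts with a tall panel at the back — a chair. The seat slab sits at z = 449 with thickness 33, and the 322 mm backrest starts at the seat top, so the overall height is 449 + 33 + 322 = 804 mm.


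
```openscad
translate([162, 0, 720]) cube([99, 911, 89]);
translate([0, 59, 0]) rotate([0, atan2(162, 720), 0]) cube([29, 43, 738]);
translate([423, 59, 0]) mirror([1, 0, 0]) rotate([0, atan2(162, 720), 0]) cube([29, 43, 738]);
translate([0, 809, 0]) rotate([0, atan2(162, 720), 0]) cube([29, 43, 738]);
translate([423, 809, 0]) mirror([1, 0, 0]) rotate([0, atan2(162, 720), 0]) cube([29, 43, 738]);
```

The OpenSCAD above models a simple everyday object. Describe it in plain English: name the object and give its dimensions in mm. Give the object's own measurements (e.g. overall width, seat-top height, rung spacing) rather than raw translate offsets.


A sawhorse. A 99×911×89 mm beam (x, y, z) sits on two A-frame leg pairs. Each pair is two raked legs of 29×43 mm section (43 mm along y) splaying symmetrically in x. Each leg rises 720 mm vertically over 162 mm of horizontal reach and is 738 mm long along its own axis. Every leg's outer bottom edge rests on the floor and its outer top edge meets a bottom edge of the beam — the left legs (tilting toward +x) meet the beam's −x bottom edge, the right legs (their mirror images, tilting toward −x) meet its +x bottom edge — so the leg tops tuck under the beam, the beam's underside is 720 mm above the floor, and the feet are 423 mm apart outside-to-outside with the beam centred between them. The two leg pairs are set in 59 mm from either end of the beam.


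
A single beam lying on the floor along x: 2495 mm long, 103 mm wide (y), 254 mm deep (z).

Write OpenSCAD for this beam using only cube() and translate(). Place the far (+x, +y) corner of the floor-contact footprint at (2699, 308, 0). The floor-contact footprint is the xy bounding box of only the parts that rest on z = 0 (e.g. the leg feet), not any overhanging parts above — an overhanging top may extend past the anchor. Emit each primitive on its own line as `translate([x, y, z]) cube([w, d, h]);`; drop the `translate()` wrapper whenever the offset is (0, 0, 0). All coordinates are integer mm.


translate([204, 205, 0]) cube([2495, 103, 254]);


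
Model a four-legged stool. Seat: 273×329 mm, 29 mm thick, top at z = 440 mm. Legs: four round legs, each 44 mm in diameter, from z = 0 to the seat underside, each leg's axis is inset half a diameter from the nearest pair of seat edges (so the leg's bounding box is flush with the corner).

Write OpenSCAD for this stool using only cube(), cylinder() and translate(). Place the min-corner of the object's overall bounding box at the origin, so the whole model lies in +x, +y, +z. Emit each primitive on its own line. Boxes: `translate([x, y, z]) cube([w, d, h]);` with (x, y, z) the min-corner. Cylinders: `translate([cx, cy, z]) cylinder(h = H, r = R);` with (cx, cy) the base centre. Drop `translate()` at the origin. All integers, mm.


translate([0, 0, 411]) cube([273, 329, 29]);
translate([22, 22, 0]) cylinder(h = 411, r = 22);
translate([251, 22, 0]) cylinder(h = 411, r = 22);
translate([22, 307, 0]) cylinder(h = 411, r = 22);
translate([251, 307, 0]) cylinder(h = 411, r = 22);


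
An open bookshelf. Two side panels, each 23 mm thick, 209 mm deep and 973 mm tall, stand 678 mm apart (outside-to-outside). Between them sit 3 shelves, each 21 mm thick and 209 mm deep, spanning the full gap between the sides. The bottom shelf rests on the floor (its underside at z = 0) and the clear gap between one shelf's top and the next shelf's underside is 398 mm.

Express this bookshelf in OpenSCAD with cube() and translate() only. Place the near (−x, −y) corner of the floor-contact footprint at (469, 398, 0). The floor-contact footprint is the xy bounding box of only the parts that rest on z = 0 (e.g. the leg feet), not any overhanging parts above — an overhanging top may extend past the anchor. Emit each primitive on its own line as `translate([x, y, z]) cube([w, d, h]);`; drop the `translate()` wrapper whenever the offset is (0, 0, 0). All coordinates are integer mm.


translate([469, 398, 0]) cube([23, 209, 973]);
translate([1124, 398, 0]) cube([23, 209, 973]);
translate([492, 398, 0]) cube([632, 209, 21]);
translate([492, 398, 419]) cube([632, 209, 21]);
translate([492, 398, 838]) cube([632, 209, 21]);


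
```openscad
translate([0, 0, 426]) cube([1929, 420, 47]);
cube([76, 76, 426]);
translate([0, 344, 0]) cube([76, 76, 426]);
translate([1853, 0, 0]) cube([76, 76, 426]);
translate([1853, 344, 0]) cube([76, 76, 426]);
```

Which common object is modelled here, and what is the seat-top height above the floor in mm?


A bench. The seat-top height is 473 mm.

A long slab on four corner posts — a bench. The slab sits at z = 426 with thickness 47, so the top is 426 + 47 = 473 mm.


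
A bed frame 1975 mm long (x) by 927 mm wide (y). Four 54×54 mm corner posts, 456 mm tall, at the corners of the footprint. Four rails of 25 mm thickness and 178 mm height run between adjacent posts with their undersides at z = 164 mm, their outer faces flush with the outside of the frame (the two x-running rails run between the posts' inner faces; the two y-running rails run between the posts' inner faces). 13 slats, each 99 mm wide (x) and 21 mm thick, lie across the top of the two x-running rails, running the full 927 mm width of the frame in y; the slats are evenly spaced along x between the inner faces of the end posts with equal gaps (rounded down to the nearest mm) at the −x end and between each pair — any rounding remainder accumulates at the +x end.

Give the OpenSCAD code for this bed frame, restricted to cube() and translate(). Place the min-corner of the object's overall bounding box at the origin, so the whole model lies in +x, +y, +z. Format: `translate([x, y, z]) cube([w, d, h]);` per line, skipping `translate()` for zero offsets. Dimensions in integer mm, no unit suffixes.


cube([54, 54, 456]);
translate([0, 873, 0]) cube([54, 54, 456]);
translate([1921, 0, 0]) cube([54, 54, 456]);
translate([1921, 873, 0]) cube([54, 54, 456]);
translate([54, 0, 164]) cube([1867, 25, 178]);
translate([54, 902, 164]) cube([1867, 25, 178]);
translate([0, 54, 164]) cube([25, 819, 178]);
translate([1950, 54, 164]) cube([25, 819, 178]);
translate([95, 0, 342]) cube([99, 927, 21]);
translate([235, 0, 342]) cube([99, 927, 21]);
translate([375, 0, 342]) cube([99, 927, 21]);
translate([515, 0, 342]) cube([99, 927, 21]);
translate([655, 0, 342]) cube([99, 927, 21]);
translate([795, 0, 342]) cube([99, 927, 21]);
translate([935, 0, 342]) cube([99, 927, 21]);
translate([1075, 0, 342]) cube([99, 927, 21]);
translate([1215, 0, 342]) cube([99, 927, 21]);
translate([1355, 0, 342]) cube([99, 927, 21]);
translate([1495, 0, 342]) cube([99, 927, 21]);
translate([1635, 0, 342]) cube([99, 927, 21]);
translate([1775, 0, 342]) cube([99, 927, 21]);


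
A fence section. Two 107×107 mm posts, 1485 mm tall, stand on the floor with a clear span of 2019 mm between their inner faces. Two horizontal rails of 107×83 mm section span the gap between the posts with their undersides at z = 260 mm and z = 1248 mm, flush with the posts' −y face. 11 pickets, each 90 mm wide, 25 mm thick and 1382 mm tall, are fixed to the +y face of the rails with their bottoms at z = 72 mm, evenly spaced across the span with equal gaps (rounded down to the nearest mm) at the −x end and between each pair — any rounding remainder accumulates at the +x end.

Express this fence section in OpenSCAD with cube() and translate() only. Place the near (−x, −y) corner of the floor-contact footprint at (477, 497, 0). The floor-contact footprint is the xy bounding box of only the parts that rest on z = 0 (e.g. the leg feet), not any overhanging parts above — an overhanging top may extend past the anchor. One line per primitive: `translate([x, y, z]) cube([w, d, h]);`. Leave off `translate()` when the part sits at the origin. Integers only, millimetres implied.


translate([477, 497, 0]) cube([107, 107, 1485]);
translate([2603, 497, 0]) cube([107, 107, 1485]);
translate([584, 497, 260]) cube([2019, 107, 83]);
translate([584, 497, 1248]) cube([2019, 107, 83]);
translate([669, 604, 72]) cube([90, 25, 1382]);
translate([844, 604, 72]) cube([90, 25, 1382]);
translate([1019, 604, 72]) cube([90, 25, 1382]);
translate([1194, 604, 72]) cube([90, 25, 1382]);
translate([1369, 604, 72]) cube([90, 25, 1382]);
translate([1544, 604, 72]) cube([90, 25, 1382]);
translate([1719, 604, 72]) cube([90, 25, 1382]);
translate([1894, 604, 72]) cube([90, 25, 1382]);
translate([2069, 604, 72]) cube([90, 25, 1382]);
translate([2244, 604, 72]) cube([90, 25, 1382]);
translate([2419, 604, 72]) cube([90, 25, 1382]);


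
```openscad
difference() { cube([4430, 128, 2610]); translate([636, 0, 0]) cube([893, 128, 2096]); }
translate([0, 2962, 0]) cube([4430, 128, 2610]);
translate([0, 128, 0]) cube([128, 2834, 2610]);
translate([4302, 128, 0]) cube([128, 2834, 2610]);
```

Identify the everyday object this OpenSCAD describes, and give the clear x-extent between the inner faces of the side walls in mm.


A single room. The interior width is 4174 mm.

Four walls enclosing a rectangle with a door in the front wall — a room. Outside width 4430 minus two 128 mm walls gives 4174 mm.


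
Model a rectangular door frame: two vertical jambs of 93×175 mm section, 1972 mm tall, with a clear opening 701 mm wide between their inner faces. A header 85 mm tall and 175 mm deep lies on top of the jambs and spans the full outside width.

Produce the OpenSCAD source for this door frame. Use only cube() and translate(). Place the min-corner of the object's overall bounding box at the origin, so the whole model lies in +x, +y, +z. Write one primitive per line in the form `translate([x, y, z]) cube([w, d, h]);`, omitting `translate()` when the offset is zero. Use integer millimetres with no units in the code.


cube([93, 175, 1972]);
translate([794, 0, 0]) cube([93, 175, 1972]);
translate([0, 0, 1972]) cube([887, 175, 85]);


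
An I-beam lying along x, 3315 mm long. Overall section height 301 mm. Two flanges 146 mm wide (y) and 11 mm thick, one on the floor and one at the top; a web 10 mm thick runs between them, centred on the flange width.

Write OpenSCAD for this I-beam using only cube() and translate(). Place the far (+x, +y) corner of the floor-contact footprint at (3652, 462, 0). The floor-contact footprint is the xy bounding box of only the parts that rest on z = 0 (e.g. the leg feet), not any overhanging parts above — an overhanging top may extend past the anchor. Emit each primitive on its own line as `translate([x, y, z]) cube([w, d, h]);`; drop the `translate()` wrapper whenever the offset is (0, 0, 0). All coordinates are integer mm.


translate([337, 316, 0]) cube([3315, 146, 11]);
translate([337, 384, 11]) cube([3315, 10, 279]);
translate([337, 316, 290]) cube([3315, 146, 11]);


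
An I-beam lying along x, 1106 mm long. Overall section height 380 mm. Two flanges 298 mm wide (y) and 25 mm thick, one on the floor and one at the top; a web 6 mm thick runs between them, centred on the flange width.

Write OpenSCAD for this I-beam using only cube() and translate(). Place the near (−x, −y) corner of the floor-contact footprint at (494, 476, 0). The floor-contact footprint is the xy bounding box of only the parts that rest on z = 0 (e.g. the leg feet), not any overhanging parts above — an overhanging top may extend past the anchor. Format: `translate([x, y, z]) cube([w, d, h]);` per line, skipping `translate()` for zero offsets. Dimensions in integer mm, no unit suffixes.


translate([494, 476, 0]) cube([1106, 298, 25]);
translate([494, 622, 25]) cube([1106, 6, 330]);
translate([494, 476, 355]) cube([1106, 298, 25]);


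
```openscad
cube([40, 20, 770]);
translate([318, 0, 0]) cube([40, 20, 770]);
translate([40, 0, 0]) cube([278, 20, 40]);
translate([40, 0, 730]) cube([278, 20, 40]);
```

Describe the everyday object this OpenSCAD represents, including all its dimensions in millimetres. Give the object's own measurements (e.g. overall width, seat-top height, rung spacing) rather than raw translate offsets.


A rectangular picture frame lying in the x–z plane (depth along y). The opening is 278 mm wide (x) by 690 mm tall (z), surrounded by a border 40 mm wide on all four sides. The frame is 20 mm deep and is made of two full-height vertical stiles with two horizontal rails fitted between them.


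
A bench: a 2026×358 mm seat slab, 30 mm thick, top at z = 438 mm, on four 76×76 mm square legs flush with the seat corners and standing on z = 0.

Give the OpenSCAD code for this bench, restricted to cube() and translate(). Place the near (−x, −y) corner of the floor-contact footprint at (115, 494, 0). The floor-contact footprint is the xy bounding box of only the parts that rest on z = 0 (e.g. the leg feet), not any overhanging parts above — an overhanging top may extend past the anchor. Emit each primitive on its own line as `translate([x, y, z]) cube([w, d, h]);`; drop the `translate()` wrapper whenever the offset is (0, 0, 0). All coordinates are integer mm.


translate([115, 494, 408]) cube([2026, 358, 30]);
translate([115, 494, 0]) cube([76, 76, 408]);
translate([115, 776, 0]) cube([76, 76, 408]);
translate([2065, 494, 0]) cube([76, 76, 408]);
translate([2065, 776, 0]) cube([76, 76, 408]);


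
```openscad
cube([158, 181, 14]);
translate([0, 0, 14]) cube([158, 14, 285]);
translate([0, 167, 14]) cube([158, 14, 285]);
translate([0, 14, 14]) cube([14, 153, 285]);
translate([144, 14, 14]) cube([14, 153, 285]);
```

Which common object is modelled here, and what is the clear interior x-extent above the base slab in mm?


An open box. The internal width is 130 mm.

A 158×181 base slab with four walls standing on it — an open box. The base is 158 mm wide and the walls are 14 mm thick, so the internal width is 158 − 2 × 14 = 130 mm.


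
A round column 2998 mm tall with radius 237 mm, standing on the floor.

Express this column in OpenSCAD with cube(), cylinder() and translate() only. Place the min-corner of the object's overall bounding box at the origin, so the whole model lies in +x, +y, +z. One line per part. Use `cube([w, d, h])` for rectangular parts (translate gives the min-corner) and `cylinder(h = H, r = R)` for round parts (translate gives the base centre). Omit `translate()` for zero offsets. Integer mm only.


translate([237, 237, 0]) cylinder(h = 2998, r = 237);


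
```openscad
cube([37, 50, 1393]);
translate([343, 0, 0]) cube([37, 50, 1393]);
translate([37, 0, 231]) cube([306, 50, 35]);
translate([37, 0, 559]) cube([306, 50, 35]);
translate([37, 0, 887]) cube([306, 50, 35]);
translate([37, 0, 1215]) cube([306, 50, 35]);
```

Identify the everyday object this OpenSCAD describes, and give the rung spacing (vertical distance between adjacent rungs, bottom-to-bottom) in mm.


A ladder. The rung spacing is 328 mm.

Two tall 37×50 posts with 4 short bars between them — a ladder. Adjacent rungs sit at z = 231 and z = 559, so the spacing is 559 − 231 = 328 mm.


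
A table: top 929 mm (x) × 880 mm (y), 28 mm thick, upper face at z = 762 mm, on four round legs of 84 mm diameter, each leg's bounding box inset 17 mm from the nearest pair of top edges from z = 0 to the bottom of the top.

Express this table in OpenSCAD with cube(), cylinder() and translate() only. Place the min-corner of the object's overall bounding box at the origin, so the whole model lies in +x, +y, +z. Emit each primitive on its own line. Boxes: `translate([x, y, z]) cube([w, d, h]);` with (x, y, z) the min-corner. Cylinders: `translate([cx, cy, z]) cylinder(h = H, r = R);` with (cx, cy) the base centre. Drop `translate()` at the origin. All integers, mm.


// leg_h = 762 - 28 = 734
translate([0, 0, 734]) cube([929, 880, 28]);
translate([59, 59, 0]) cylinder(h = 734, r = 42);
translate([870, 59, 0]) cylinder(h = 734, r = 42);
translate([59, 821, 0]) cylinder(h = 734, r = 42);
translate([870, 821, 0]) cylinder(h = 734, r = 42);


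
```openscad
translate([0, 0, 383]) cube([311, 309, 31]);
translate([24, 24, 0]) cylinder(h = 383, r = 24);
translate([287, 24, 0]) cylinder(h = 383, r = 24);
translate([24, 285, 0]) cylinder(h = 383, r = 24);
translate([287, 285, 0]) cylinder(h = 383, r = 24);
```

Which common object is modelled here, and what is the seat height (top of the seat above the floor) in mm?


A stool. The seat height is 414 mm.

A 311×309×31 slab at z = 383 on four corner cylinders — a stool. The seat top is 383 + 31 = 414 mm.


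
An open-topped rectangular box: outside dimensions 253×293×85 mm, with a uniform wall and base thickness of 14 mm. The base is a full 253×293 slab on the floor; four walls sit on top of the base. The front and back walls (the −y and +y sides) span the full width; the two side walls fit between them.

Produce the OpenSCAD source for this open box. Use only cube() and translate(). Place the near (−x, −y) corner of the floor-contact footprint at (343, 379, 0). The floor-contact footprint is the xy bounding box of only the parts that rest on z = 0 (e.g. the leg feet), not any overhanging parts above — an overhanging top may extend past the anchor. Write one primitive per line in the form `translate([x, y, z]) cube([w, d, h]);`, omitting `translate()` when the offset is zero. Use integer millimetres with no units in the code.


translate([343, 379, 0]) cube([253, 293, 14]);
translate([343, 379, 14]) cube([253, 14, 71]);
translate([343, 658, 14]) cube([253, 14, 71]);
translate([343, 393, 14]) cube([14, 265, 71]);
translate([582, 393, 14]) cube([14, 265, 71]);


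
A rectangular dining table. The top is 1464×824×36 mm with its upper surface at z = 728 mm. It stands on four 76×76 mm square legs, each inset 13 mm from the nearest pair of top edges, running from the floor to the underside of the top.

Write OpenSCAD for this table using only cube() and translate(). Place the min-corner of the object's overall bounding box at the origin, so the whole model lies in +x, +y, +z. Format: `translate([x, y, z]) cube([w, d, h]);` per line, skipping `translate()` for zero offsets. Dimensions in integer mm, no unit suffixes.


translate([0, 0, 692]) cube([1464, 824, 36]);
translate([13, 13, 0]) cube([76, 76, 692]);
translate([1375, 13, 0]) cube([76, 76, 692]);
translate([13, 735, 0]) cube([76, 76, 692]);
translate([1375, 735, 0]) cube([76, 76, 692]);


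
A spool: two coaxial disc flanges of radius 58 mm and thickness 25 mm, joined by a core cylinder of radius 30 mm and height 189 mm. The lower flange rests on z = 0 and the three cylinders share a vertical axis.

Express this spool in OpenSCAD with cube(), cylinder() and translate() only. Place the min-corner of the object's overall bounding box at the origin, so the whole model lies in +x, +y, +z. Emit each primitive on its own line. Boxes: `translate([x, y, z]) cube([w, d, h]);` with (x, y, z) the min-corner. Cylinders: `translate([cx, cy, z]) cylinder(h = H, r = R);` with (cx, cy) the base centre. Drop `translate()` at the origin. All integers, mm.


translate([58, 58, 0]) cylinder(h = 25, r = 58);
translate([58, 58, 25]) cylinder(h = 189, r = 30);
translate([58, 58, 214]) cylinder(h = 25, r = 58);


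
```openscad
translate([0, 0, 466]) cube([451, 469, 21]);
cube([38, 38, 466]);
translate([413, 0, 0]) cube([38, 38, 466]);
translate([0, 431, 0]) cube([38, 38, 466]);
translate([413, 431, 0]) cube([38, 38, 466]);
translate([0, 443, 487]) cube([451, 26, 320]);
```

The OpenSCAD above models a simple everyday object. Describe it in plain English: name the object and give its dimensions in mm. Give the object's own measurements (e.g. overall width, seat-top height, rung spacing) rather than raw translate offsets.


A chair. The seat is a 451×469×21 mm slab with its top at z = 487 mm, on four 38×38 mm corner legs (flush with the seat edges, standing on z = 0). A flat backrest 26 mm thick, 320 mm tall, spans the full seat width and rises from the seat top along its +y edge, rear face flush with the rear of the seat.


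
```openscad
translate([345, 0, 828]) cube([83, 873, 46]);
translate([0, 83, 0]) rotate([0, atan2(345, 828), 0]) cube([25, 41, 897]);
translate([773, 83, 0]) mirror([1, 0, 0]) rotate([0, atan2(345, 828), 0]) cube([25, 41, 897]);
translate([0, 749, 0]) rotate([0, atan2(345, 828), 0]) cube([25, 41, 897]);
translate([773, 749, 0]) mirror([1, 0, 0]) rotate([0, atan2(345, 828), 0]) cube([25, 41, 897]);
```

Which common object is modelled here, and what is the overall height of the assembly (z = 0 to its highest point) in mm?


A sawhorse. The overall height is 874 mm.

A beam across two mirrored pairs of raked legs — a sawhorse. The beam's underside is at z = 828 (matching the legs' vertical rise in atan2(345, 828)) and the beam is 46 mm tall, so its top is at 828 + 46 = 874 mm. The raked legs top out at the beam's underside, so that is the highest point.


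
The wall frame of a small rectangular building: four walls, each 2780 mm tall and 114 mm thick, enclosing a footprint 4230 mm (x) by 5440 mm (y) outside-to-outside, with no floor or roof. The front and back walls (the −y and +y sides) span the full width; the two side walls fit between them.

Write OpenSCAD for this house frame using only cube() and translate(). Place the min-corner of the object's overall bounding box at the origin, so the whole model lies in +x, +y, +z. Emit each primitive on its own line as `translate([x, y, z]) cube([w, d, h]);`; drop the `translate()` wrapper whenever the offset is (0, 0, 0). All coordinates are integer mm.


cube([4230, 114, 2780]);
translate([0, 5326, 0]) cube([4230, 114, 2780]);
translate([0, 114, 0]) cube([114, 5212, 2780]);
translate([4116, 114, 0]) cube([114, 5212, 2780]);


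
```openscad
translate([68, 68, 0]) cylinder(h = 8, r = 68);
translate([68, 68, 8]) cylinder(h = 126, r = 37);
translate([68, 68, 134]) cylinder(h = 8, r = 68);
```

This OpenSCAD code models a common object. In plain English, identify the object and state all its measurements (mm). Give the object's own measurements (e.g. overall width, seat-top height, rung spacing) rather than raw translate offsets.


A spool: two coaxial disc flanges of radius 68 mm and thickness 8 mm, joined by a core cylinder of radius 37 mm and height 126 mm. The lower flange rests on z = 0 and the three cylinders share a vertical axis.


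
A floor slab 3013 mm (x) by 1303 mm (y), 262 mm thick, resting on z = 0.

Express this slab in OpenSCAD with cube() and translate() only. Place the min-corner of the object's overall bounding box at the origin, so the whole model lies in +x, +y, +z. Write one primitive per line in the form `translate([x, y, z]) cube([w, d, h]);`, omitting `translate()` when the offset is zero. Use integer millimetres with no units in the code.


cube([3013, 1303, 262]);


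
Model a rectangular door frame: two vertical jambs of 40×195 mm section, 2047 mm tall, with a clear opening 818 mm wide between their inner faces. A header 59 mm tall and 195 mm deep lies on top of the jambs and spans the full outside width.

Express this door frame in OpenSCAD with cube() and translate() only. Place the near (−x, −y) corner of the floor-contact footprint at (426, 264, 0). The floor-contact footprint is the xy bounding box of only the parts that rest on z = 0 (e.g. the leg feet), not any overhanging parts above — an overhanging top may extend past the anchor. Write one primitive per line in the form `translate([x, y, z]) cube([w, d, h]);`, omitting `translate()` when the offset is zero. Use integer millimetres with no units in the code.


translate([426, 264, 0]) cube([40, 195, 2047]);
translate([1284, 264, 0]) cube([40, 195, 2047]);
translate([426, 264, 2047]) cube([898, 195, 59]);


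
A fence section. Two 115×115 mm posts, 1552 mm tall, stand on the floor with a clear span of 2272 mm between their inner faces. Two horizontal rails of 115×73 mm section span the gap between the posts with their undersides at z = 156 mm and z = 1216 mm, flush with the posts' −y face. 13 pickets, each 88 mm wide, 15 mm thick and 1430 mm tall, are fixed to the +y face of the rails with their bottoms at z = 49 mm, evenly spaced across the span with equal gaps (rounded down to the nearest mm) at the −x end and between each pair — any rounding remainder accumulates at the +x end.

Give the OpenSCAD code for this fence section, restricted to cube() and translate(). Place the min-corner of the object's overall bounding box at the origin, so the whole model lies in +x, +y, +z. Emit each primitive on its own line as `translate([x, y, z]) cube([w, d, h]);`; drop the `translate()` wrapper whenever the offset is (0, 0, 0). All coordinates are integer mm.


cube([115, 115, 1552]);
translate([2387, 0, 0]) cube([115, 115, 1552]);
translate([115, 0, 156]) cube([2272, 115, 73]);
translate([115, 0, 1216]) cube([2272, 115, 73]);
translate([195, 115, 49]) cube([88, 15, 1430]);
translate([363, 115, 49]) cube([88, 15, 1430]);
translate([531, 115, 49]) cube([88, 15, 1430]);
translate([699, 115, 49]) cube([88, 15, 1430]);
translate([867, 115, 49]) cube([88, 15, 1430]);
translate([1035, 115, 49]) cube([88, 15, 1430]);
translate([1203, 115, 49]) cube([88, 15, 1430]);
translate([1371, 115, 49]) cube([88, 15, 1430]);
translate([1539, 115, 49]) cube([88, 15, 1430]);
translate([1707, 115, 49]) cube([88, 15, 1430]);
translate([1875, 115, 49]) cube([88, 15, 1430]);
translate([2043, 115, 49]) cube([88, 15, 1430]);
translate([2211, 115, 49]) cube([88, 15, 1430]);
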